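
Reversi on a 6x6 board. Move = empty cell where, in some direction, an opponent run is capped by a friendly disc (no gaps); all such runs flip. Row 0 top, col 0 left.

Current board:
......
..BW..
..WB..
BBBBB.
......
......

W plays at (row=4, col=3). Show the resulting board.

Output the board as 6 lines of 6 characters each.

Place W at (4,3); scan 8 dirs for brackets.
Dir NW: opp run (3,2), next='.' -> no flip
Dir N: opp run (3,3) (2,3) capped by W -> flip
Dir NE: opp run (3,4), next='.' -> no flip
Dir W: first cell '.' (not opp) -> no flip
Dir E: first cell '.' (not opp) -> no flip
Dir SW: first cell '.' (not opp) -> no flip
Dir S: first cell '.' (not opp) -> no flip
Dir SE: first cell '.' (not opp) -> no flip
All flips: (2,3) (3,3)

Answer: ......
..BW..
..WW..
BBBWB.
...W..
......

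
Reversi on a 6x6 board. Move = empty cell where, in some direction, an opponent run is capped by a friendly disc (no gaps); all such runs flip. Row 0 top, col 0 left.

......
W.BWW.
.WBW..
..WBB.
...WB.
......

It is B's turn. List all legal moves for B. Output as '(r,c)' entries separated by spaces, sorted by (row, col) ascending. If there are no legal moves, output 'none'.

Answer: (0,3) (0,4) (1,5) (2,0) (2,4) (3,0) (3,1) (4,2) (5,2) (5,3)

Derivation:
(0,0): no bracket -> illegal
(0,1): no bracket -> illegal
(0,2): no bracket -> illegal
(0,3): flips 2 -> legal
(0,4): flips 1 -> legal
(0,5): no bracket -> illegal
(1,1): no bracket -> illegal
(1,5): flips 2 -> legal
(2,0): flips 1 -> legal
(2,4): flips 1 -> legal
(2,5): no bracket -> illegal
(3,0): flips 1 -> legal
(3,1): flips 1 -> legal
(4,1): no bracket -> illegal
(4,2): flips 2 -> legal
(5,2): flips 1 -> legal
(5,3): flips 1 -> legal
(5,4): no bracket -> illegal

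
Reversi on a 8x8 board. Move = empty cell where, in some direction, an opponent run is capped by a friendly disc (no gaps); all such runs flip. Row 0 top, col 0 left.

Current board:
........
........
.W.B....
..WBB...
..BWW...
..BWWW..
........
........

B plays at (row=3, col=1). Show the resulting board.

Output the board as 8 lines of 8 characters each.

Place B at (3,1); scan 8 dirs for brackets.
Dir NW: first cell '.' (not opp) -> no flip
Dir N: opp run (2,1), next='.' -> no flip
Dir NE: first cell '.' (not opp) -> no flip
Dir W: first cell '.' (not opp) -> no flip
Dir E: opp run (3,2) capped by B -> flip
Dir SW: first cell '.' (not opp) -> no flip
Dir S: first cell '.' (not opp) -> no flip
Dir SE: first cell 'B' (not opp) -> no flip
All flips: (3,2)

Answer: ........
........
.W.B....
.BBBB...
..BWW...
..BWWW..
........
........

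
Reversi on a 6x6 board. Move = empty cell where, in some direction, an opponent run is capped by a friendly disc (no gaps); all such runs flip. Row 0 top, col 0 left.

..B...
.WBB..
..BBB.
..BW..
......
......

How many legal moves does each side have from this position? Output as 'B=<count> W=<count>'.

-- B to move --
(0,0): flips 1 -> legal
(0,1): no bracket -> illegal
(1,0): flips 1 -> legal
(2,0): flips 1 -> legal
(2,1): no bracket -> illegal
(3,4): flips 1 -> legal
(4,2): flips 1 -> legal
(4,3): flips 1 -> legal
(4,4): flips 1 -> legal
B mobility = 7
-- W to move --
(0,1): no bracket -> illegal
(0,3): flips 2 -> legal
(0,4): no bracket -> illegal
(1,4): flips 2 -> legal
(1,5): flips 1 -> legal
(2,1): no bracket -> illegal
(2,5): no bracket -> illegal
(3,1): flips 1 -> legal
(3,4): no bracket -> illegal
(3,5): no bracket -> illegal
(4,1): no bracket -> illegal
(4,2): no bracket -> illegal
(4,3): no bracket -> illegal
W mobility = 4

Answer: B=7 W=4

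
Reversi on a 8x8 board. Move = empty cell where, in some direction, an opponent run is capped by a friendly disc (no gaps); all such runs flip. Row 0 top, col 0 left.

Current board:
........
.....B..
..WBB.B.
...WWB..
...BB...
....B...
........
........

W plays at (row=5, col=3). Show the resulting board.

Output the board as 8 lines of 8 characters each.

Place W at (5,3); scan 8 dirs for brackets.
Dir NW: first cell '.' (not opp) -> no flip
Dir N: opp run (4,3) capped by W -> flip
Dir NE: opp run (4,4) (3,5) (2,6), next='.' -> no flip
Dir W: first cell '.' (not opp) -> no flip
Dir E: opp run (5,4), next='.' -> no flip
Dir SW: first cell '.' (not opp) -> no flip
Dir S: first cell '.' (not opp) -> no flip
Dir SE: first cell '.' (not opp) -> no flip
All flips: (4,3)

Answer: ........
.....B..
..WBB.B.
...WWB..
...WB...
...WB...
........
........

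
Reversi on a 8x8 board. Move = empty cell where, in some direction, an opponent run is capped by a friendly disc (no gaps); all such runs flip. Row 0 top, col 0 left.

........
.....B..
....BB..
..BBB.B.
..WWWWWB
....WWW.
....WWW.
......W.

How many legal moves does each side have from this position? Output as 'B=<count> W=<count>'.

-- B to move --
(3,1): no bracket -> illegal
(3,5): no bracket -> illegal
(3,7): no bracket -> illegal
(4,1): flips 5 -> legal
(5,1): flips 1 -> legal
(5,2): flips 2 -> legal
(5,3): flips 1 -> legal
(5,7): no bracket -> illegal
(6,3): flips 2 -> legal
(6,7): flips 2 -> legal
(7,3): no bracket -> illegal
(7,4): flips 5 -> legal
(7,5): no bracket -> illegal
(7,7): flips 3 -> legal
B mobility = 8
-- W to move --
(0,4): no bracket -> illegal
(0,5): no bracket -> illegal
(0,6): flips 3 -> legal
(1,3): no bracket -> illegal
(1,4): flips 2 -> legal
(1,6): flips 2 -> legal
(2,1): flips 1 -> legal
(2,2): flips 2 -> legal
(2,3): flips 2 -> legal
(2,6): flips 1 -> legal
(2,7): flips 1 -> legal
(3,1): no bracket -> illegal
(3,5): no bracket -> illegal
(3,7): no bracket -> illegal
(4,1): no bracket -> illegal
(5,7): no bracket -> illegal
W mobility = 8

Answer: B=8 W=8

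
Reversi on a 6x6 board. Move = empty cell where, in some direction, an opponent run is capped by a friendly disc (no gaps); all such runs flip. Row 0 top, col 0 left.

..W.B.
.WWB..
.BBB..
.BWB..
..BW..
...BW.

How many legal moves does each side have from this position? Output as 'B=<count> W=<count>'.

Answer: B=7 W=9

Derivation:
-- B to move --
(0,0): flips 1 -> legal
(0,1): flips 2 -> legal
(0,3): flips 1 -> legal
(1,0): flips 2 -> legal
(2,0): no bracket -> illegal
(3,4): no bracket -> illegal
(4,1): flips 1 -> legal
(4,4): flips 1 -> legal
(4,5): no bracket -> illegal
(5,2): no bracket -> illegal
(5,5): flips 1 -> legal
B mobility = 7
-- W to move --
(0,3): flips 3 -> legal
(0,5): no bracket -> illegal
(1,0): flips 1 -> legal
(1,4): flips 2 -> legal
(1,5): no bracket -> illegal
(2,0): no bracket -> illegal
(2,4): flips 1 -> legal
(3,0): flips 2 -> legal
(3,4): flips 2 -> legal
(4,0): no bracket -> illegal
(4,1): flips 3 -> legal
(4,4): flips 2 -> legal
(5,1): no bracket -> illegal
(5,2): flips 2 -> legal
W mobility = 9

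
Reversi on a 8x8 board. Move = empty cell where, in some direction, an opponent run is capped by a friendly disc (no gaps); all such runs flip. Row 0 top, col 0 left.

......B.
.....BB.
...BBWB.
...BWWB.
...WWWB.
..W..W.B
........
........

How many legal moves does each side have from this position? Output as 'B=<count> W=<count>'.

-- B to move --
(1,4): flips 1 -> legal
(3,2): no bracket -> illegal
(4,1): no bracket -> illegal
(4,2): flips 3 -> legal
(5,1): no bracket -> illegal
(5,3): flips 3 -> legal
(5,4): flips 3 -> legal
(5,6): flips 2 -> legal
(6,1): flips 4 -> legal
(6,2): no bracket -> illegal
(6,3): no bracket -> illegal
(6,4): flips 1 -> legal
(6,5): flips 4 -> legal
(6,6): flips 2 -> legal
B mobility = 9
-- W to move --
(0,4): no bracket -> illegal
(0,5): flips 1 -> legal
(0,7): flips 1 -> legal
(1,2): flips 1 -> legal
(1,3): flips 3 -> legal
(1,4): flips 1 -> legal
(1,7): flips 1 -> legal
(2,2): flips 3 -> legal
(2,7): flips 2 -> legal
(3,2): flips 1 -> legal
(3,7): flips 2 -> legal
(4,2): no bracket -> illegal
(4,7): flips 2 -> legal
(5,6): no bracket -> illegal
(6,6): no bracket -> illegal
(6,7): no bracket -> illegal
W mobility = 11

Answer: B=9 W=11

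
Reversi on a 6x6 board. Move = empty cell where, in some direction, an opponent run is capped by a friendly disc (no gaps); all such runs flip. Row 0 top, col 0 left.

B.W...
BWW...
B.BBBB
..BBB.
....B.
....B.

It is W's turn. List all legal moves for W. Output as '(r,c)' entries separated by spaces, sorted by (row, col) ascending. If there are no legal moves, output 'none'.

(0,1): no bracket -> illegal
(1,3): no bracket -> illegal
(1,4): no bracket -> illegal
(1,5): no bracket -> illegal
(2,1): no bracket -> illegal
(3,0): no bracket -> illegal
(3,1): no bracket -> illegal
(3,5): no bracket -> illegal
(4,1): no bracket -> illegal
(4,2): flips 2 -> legal
(4,3): no bracket -> illegal
(4,5): flips 2 -> legal
(5,3): no bracket -> illegal
(5,5): flips 3 -> legal

Answer: (4,2) (4,5) (5,5)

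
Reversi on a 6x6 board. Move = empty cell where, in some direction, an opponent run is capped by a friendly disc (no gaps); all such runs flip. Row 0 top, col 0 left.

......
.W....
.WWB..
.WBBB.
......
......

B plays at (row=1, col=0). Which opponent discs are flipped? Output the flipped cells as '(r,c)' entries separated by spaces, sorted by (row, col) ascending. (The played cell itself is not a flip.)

Answer: (2,1)

Derivation:
Dir NW: edge -> no flip
Dir N: first cell '.' (not opp) -> no flip
Dir NE: first cell '.' (not opp) -> no flip
Dir W: edge -> no flip
Dir E: opp run (1,1), next='.' -> no flip
Dir SW: edge -> no flip
Dir S: first cell '.' (not opp) -> no flip
Dir SE: opp run (2,1) capped by B -> flip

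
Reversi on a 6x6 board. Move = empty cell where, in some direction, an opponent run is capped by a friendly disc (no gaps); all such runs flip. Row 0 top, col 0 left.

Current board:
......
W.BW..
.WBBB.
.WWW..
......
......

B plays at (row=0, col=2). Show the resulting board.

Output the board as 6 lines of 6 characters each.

Answer: ..B...
W.BB..
.WBBB.
.WWW..
......
......

Derivation:
Place B at (0,2); scan 8 dirs for brackets.
Dir NW: edge -> no flip
Dir N: edge -> no flip
Dir NE: edge -> no flip
Dir W: first cell '.' (not opp) -> no flip
Dir E: first cell '.' (not opp) -> no flip
Dir SW: first cell '.' (not opp) -> no flip
Dir S: first cell 'B' (not opp) -> no flip
Dir SE: opp run (1,3) capped by B -> flip
All flips: (1,3)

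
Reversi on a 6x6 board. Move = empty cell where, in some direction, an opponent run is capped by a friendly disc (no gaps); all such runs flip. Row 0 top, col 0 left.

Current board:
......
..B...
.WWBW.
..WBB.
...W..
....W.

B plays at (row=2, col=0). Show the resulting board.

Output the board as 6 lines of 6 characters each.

Place B at (2,0); scan 8 dirs for brackets.
Dir NW: edge -> no flip
Dir N: first cell '.' (not opp) -> no flip
Dir NE: first cell '.' (not opp) -> no flip
Dir W: edge -> no flip
Dir E: opp run (2,1) (2,2) capped by B -> flip
Dir SW: edge -> no flip
Dir S: first cell '.' (not opp) -> no flip
Dir SE: first cell '.' (not opp) -> no flip
All flips: (2,1) (2,2)

Answer: ......
..B...
BBBBW.
..WBB.
...W..
....W.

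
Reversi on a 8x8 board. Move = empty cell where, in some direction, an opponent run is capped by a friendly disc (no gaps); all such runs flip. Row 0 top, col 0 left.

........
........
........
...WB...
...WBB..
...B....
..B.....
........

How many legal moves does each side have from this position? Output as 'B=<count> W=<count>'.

Answer: B=5 W=5

Derivation:
-- B to move --
(2,2): flips 1 -> legal
(2,3): flips 2 -> legal
(2,4): no bracket -> illegal
(3,2): flips 1 -> legal
(4,2): flips 1 -> legal
(5,2): flips 1 -> legal
(5,4): no bracket -> illegal
B mobility = 5
-- W to move --
(2,3): no bracket -> illegal
(2,4): no bracket -> illegal
(2,5): flips 1 -> legal
(3,5): flips 1 -> legal
(3,6): no bracket -> illegal
(4,2): no bracket -> illegal
(4,6): flips 2 -> legal
(5,1): no bracket -> illegal
(5,2): no bracket -> illegal
(5,4): no bracket -> illegal
(5,5): flips 1 -> legal
(5,6): no bracket -> illegal
(6,1): no bracket -> illegal
(6,3): flips 1 -> legal
(6,4): no bracket -> illegal
(7,1): no bracket -> illegal
(7,2): no bracket -> illegal
(7,3): no bracket -> illegal
W mobility = 5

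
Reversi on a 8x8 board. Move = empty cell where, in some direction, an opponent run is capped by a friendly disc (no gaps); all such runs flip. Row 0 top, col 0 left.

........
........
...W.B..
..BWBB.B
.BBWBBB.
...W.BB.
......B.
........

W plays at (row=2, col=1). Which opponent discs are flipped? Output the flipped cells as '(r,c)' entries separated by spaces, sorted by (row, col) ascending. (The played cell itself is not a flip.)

Answer: (3,2)

Derivation:
Dir NW: first cell '.' (not opp) -> no flip
Dir N: first cell '.' (not opp) -> no flip
Dir NE: first cell '.' (not opp) -> no flip
Dir W: first cell '.' (not opp) -> no flip
Dir E: first cell '.' (not opp) -> no flip
Dir SW: first cell '.' (not opp) -> no flip
Dir S: first cell '.' (not opp) -> no flip
Dir SE: opp run (3,2) capped by W -> flip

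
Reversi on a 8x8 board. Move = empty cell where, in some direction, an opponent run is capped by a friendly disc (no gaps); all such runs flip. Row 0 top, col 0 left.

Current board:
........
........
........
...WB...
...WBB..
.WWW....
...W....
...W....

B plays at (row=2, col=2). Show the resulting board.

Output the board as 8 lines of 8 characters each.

Place B at (2,2); scan 8 dirs for brackets.
Dir NW: first cell '.' (not opp) -> no flip
Dir N: first cell '.' (not opp) -> no flip
Dir NE: first cell '.' (not opp) -> no flip
Dir W: first cell '.' (not opp) -> no flip
Dir E: first cell '.' (not opp) -> no flip
Dir SW: first cell '.' (not opp) -> no flip
Dir S: first cell '.' (not opp) -> no flip
Dir SE: opp run (3,3) capped by B -> flip
All flips: (3,3)

Answer: ........
........
..B.....
...BB...
...WBB..
.WWW....
...W....
...W....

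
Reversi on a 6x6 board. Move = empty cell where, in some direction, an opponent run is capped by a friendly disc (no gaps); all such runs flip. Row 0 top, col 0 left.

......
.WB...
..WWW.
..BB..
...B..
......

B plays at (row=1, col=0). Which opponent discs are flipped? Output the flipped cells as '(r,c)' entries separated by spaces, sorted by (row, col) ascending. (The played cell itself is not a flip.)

Dir NW: edge -> no flip
Dir N: first cell '.' (not opp) -> no flip
Dir NE: first cell '.' (not opp) -> no flip
Dir W: edge -> no flip
Dir E: opp run (1,1) capped by B -> flip
Dir SW: edge -> no flip
Dir S: first cell '.' (not opp) -> no flip
Dir SE: first cell '.' (not opp) -> no flip

Answer: (1,1)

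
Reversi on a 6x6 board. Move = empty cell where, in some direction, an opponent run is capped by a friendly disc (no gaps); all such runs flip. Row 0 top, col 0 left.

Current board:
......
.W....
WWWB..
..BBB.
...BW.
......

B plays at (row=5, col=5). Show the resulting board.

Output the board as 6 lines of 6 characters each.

Place B at (5,5); scan 8 dirs for brackets.
Dir NW: opp run (4,4) capped by B -> flip
Dir N: first cell '.' (not opp) -> no flip
Dir NE: edge -> no flip
Dir W: first cell '.' (not opp) -> no flip
Dir E: edge -> no flip
Dir SW: edge -> no flip
Dir S: edge -> no flip
Dir SE: edge -> no flip
All flips: (4,4)

Answer: ......
.W....
WWWB..
..BBB.
...BB.
.....B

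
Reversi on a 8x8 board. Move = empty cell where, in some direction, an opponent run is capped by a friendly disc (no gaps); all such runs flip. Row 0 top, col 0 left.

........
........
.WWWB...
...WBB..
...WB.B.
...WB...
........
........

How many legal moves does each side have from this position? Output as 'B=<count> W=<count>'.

-- B to move --
(1,0): no bracket -> illegal
(1,1): flips 2 -> legal
(1,2): flips 1 -> legal
(1,3): no bracket -> illegal
(1,4): no bracket -> illegal
(2,0): flips 3 -> legal
(3,0): no bracket -> illegal
(3,1): no bracket -> illegal
(3,2): flips 2 -> legal
(4,2): flips 2 -> legal
(5,2): flips 2 -> legal
(6,2): flips 1 -> legal
(6,3): no bracket -> illegal
(6,4): no bracket -> illegal
B mobility = 7
-- W to move --
(1,3): no bracket -> illegal
(1,4): no bracket -> illegal
(1,5): flips 1 -> legal
(2,5): flips 2 -> legal
(2,6): flips 2 -> legal
(3,6): flips 2 -> legal
(3,7): no bracket -> illegal
(4,5): flips 2 -> legal
(4,7): no bracket -> illegal
(5,5): flips 2 -> legal
(5,6): no bracket -> illegal
(5,7): no bracket -> illegal
(6,3): no bracket -> illegal
(6,4): no bracket -> illegal
(6,5): flips 1 -> legal
W mobility = 7

Answer: B=7 W=7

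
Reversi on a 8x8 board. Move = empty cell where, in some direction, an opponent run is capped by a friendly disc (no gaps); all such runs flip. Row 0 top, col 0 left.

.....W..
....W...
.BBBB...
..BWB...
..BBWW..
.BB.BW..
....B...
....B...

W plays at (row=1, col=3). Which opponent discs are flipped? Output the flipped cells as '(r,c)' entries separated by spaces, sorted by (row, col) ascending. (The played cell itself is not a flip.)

Dir NW: first cell '.' (not opp) -> no flip
Dir N: first cell '.' (not opp) -> no flip
Dir NE: first cell '.' (not opp) -> no flip
Dir W: first cell '.' (not opp) -> no flip
Dir E: first cell 'W' (not opp) -> no flip
Dir SW: opp run (2,2), next='.' -> no flip
Dir S: opp run (2,3) capped by W -> flip
Dir SE: opp run (2,4), next='.' -> no flip

Answer: (2,3)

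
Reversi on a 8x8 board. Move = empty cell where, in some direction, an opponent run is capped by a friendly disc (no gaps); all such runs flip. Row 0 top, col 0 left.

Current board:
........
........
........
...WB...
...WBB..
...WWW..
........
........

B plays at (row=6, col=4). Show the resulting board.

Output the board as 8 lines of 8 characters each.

Answer: ........
........
........
...WB...
...WBB..
...WBW..
....B...
........

Derivation:
Place B at (6,4); scan 8 dirs for brackets.
Dir NW: opp run (5,3), next='.' -> no flip
Dir N: opp run (5,4) capped by B -> flip
Dir NE: opp run (5,5), next='.' -> no flip
Dir W: first cell '.' (not opp) -> no flip
Dir E: first cell '.' (not opp) -> no flip
Dir SW: first cell '.' (not opp) -> no flip
Dir S: first cell '.' (not opp) -> no flip
Dir SE: first cell '.' (not opp) -> no flip
All flips: (5,4)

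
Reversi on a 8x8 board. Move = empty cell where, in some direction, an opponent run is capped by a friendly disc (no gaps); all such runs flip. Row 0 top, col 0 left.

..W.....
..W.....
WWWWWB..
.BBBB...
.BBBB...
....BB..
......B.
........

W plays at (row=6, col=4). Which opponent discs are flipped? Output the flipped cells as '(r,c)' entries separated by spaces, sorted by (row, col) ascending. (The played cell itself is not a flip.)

Answer: (3,4) (4,4) (5,4)

Derivation:
Dir NW: first cell '.' (not opp) -> no flip
Dir N: opp run (5,4) (4,4) (3,4) capped by W -> flip
Dir NE: opp run (5,5), next='.' -> no flip
Dir W: first cell '.' (not opp) -> no flip
Dir E: first cell '.' (not opp) -> no flip
Dir SW: first cell '.' (not opp) -> no flip
Dir S: first cell '.' (not opp) -> no flip
Dir SE: first cell '.' (not opp) -> no flip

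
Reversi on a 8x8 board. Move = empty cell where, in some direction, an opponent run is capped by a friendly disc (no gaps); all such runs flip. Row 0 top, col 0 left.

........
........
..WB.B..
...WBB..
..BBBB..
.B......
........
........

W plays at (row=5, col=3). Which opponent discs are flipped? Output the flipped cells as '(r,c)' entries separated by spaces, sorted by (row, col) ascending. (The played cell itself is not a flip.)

Answer: (4,3)

Derivation:
Dir NW: opp run (4,2), next='.' -> no flip
Dir N: opp run (4,3) capped by W -> flip
Dir NE: opp run (4,4) (3,5), next='.' -> no flip
Dir W: first cell '.' (not opp) -> no flip
Dir E: first cell '.' (not opp) -> no flip
Dir SW: first cell '.' (not opp) -> no flip
Dir S: first cell '.' (not opp) -> no flip
Dir SE: first cell '.' (not opp) -> no flip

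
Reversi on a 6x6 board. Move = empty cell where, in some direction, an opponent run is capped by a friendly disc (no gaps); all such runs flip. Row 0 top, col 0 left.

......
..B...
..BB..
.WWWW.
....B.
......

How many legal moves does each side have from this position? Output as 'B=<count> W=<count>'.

-- B to move --
(2,0): no bracket -> illegal
(2,1): no bracket -> illegal
(2,4): flips 1 -> legal
(2,5): no bracket -> illegal
(3,0): no bracket -> illegal
(3,5): no bracket -> illegal
(4,0): flips 1 -> legal
(4,1): flips 1 -> legal
(4,2): flips 1 -> legal
(4,3): flips 1 -> legal
(4,5): flips 1 -> legal
B mobility = 6
-- W to move --
(0,1): flips 2 -> legal
(0,2): flips 2 -> legal
(0,3): no bracket -> illegal
(1,1): flips 1 -> legal
(1,3): flips 2 -> legal
(1,4): flips 1 -> legal
(2,1): no bracket -> illegal
(2,4): no bracket -> illegal
(3,5): no bracket -> illegal
(4,3): no bracket -> illegal
(4,5): no bracket -> illegal
(5,3): no bracket -> illegal
(5,4): flips 1 -> legal
(5,5): flips 1 -> legal
W mobility = 7

Answer: B=6 W=7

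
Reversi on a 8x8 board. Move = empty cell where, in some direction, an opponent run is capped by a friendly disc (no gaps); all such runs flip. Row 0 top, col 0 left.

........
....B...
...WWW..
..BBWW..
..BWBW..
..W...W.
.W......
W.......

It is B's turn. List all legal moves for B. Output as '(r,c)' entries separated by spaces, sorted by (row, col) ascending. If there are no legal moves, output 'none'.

(1,2): no bracket -> illegal
(1,3): flips 1 -> legal
(1,5): flips 1 -> legal
(1,6): no bracket -> illegal
(2,2): no bracket -> illegal
(2,6): flips 1 -> legal
(3,6): flips 3 -> legal
(4,1): no bracket -> illegal
(4,6): flips 1 -> legal
(4,7): no bracket -> illegal
(5,0): no bracket -> illegal
(5,1): no bracket -> illegal
(5,3): flips 1 -> legal
(5,4): flips 1 -> legal
(5,5): no bracket -> illegal
(5,7): no bracket -> illegal
(6,0): no bracket -> illegal
(6,2): flips 1 -> legal
(6,3): no bracket -> illegal
(6,5): no bracket -> illegal
(6,6): no bracket -> illegal
(6,7): no bracket -> illegal
(7,1): no bracket -> illegal
(7,2): no bracket -> illegal

Answer: (1,3) (1,5) (2,6) (3,6) (4,6) (5,3) (5,4) (6,2)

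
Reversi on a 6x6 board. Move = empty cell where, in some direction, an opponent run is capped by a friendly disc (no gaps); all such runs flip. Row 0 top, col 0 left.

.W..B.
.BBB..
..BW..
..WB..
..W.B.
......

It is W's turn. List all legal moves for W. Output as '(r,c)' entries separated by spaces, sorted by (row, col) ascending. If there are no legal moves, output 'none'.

Answer: (0,2) (0,3) (2,1) (2,4) (3,4) (4,3)

Derivation:
(0,0): no bracket -> illegal
(0,2): flips 2 -> legal
(0,3): flips 1 -> legal
(0,5): no bracket -> illegal
(1,0): no bracket -> illegal
(1,4): no bracket -> illegal
(1,5): no bracket -> illegal
(2,0): no bracket -> illegal
(2,1): flips 2 -> legal
(2,4): flips 1 -> legal
(3,1): no bracket -> illegal
(3,4): flips 1 -> legal
(3,5): no bracket -> illegal
(4,3): flips 1 -> legal
(4,5): no bracket -> illegal
(5,3): no bracket -> illegal
(5,4): no bracket -> illegal
(5,5): no bracket -> illegal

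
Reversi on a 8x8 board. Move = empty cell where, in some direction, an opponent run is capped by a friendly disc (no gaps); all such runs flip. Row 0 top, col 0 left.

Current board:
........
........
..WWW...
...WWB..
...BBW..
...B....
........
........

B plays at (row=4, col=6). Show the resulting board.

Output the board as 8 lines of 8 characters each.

Place B at (4,6); scan 8 dirs for brackets.
Dir NW: first cell 'B' (not opp) -> no flip
Dir N: first cell '.' (not opp) -> no flip
Dir NE: first cell '.' (not opp) -> no flip
Dir W: opp run (4,5) capped by B -> flip
Dir E: first cell '.' (not opp) -> no flip
Dir SW: first cell '.' (not opp) -> no flip
Dir S: first cell '.' (not opp) -> no flip
Dir SE: first cell '.' (not opp) -> no flip
All flips: (4,5)

Answer: ........
........
..WWW...
...WWB..
...BBBB.
...B....
........
........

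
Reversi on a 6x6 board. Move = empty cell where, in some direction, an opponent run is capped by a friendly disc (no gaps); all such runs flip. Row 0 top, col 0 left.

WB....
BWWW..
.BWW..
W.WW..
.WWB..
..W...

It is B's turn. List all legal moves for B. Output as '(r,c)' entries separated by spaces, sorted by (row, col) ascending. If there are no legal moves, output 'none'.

Answer: (0,3) (1,4) (2,4) (3,4) (4,0)

Derivation:
(0,2): no bracket -> illegal
(0,3): flips 4 -> legal
(0,4): no bracket -> illegal
(1,4): flips 3 -> legal
(2,0): no bracket -> illegal
(2,4): flips 2 -> legal
(3,1): no bracket -> illegal
(3,4): flips 2 -> legal
(4,0): flips 2 -> legal
(4,4): no bracket -> illegal
(5,0): no bracket -> illegal
(5,1): no bracket -> illegal
(5,3): no bracket -> illegal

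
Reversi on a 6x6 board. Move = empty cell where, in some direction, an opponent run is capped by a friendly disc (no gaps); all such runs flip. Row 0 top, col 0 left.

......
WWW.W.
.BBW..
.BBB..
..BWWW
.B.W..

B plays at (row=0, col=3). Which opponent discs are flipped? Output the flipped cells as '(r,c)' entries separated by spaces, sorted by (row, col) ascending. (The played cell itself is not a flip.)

Dir NW: edge -> no flip
Dir N: edge -> no flip
Dir NE: edge -> no flip
Dir W: first cell '.' (not opp) -> no flip
Dir E: first cell '.' (not opp) -> no flip
Dir SW: opp run (1,2) capped by B -> flip
Dir S: first cell '.' (not opp) -> no flip
Dir SE: opp run (1,4), next='.' -> no flip

Answer: (1,2)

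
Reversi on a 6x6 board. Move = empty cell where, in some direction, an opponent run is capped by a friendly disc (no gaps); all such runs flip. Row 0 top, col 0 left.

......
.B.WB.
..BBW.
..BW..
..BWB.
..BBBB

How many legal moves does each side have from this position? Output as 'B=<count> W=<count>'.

-- B to move --
(0,2): no bracket -> illegal
(0,3): flips 1 -> legal
(0,4): flips 1 -> legal
(1,2): flips 1 -> legal
(1,5): flips 2 -> legal
(2,5): flips 1 -> legal
(3,4): flips 3 -> legal
(3,5): no bracket -> illegal
B mobility = 6
-- W to move --
(0,0): flips 2 -> legal
(0,1): no bracket -> illegal
(0,2): no bracket -> illegal
(0,3): no bracket -> illegal
(0,4): flips 1 -> legal
(0,5): no bracket -> illegal
(1,0): no bracket -> illegal
(1,2): no bracket -> illegal
(1,5): flips 1 -> legal
(2,0): no bracket -> illegal
(2,1): flips 3 -> legal
(2,5): no bracket -> illegal
(3,1): flips 2 -> legal
(3,4): no bracket -> illegal
(3,5): no bracket -> illegal
(4,1): flips 1 -> legal
(4,5): flips 1 -> legal
(5,1): flips 1 -> legal
W mobility = 8

Answer: B=6 W=8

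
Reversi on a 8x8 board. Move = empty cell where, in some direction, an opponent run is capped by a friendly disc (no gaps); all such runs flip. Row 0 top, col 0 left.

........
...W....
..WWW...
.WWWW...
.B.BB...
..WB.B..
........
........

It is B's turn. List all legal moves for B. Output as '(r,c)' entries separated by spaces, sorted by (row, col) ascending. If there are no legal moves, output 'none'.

(0,2): no bracket -> illegal
(0,3): flips 3 -> legal
(0,4): no bracket -> illegal
(1,1): flips 2 -> legal
(1,2): no bracket -> illegal
(1,4): flips 4 -> legal
(1,5): no bracket -> illegal
(2,0): no bracket -> illegal
(2,1): flips 2 -> legal
(2,5): flips 1 -> legal
(3,0): no bracket -> illegal
(3,5): no bracket -> illegal
(4,0): no bracket -> illegal
(4,2): no bracket -> illegal
(4,5): no bracket -> illegal
(5,1): flips 1 -> legal
(6,1): flips 1 -> legal
(6,2): no bracket -> illegal
(6,3): flips 1 -> legal

Answer: (0,3) (1,1) (1,4) (2,1) (2,5) (5,1) (6,1) (6,3)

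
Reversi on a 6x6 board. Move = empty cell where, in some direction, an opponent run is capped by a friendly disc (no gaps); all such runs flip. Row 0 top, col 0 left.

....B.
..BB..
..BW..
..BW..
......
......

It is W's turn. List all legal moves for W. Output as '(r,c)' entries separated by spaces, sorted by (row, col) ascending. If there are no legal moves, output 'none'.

(0,1): flips 1 -> legal
(0,2): no bracket -> illegal
(0,3): flips 1 -> legal
(0,5): no bracket -> illegal
(1,1): flips 1 -> legal
(1,4): no bracket -> illegal
(1,5): no bracket -> illegal
(2,1): flips 1 -> legal
(2,4): no bracket -> illegal
(3,1): flips 1 -> legal
(4,1): flips 1 -> legal
(4,2): no bracket -> illegal
(4,3): no bracket -> illegal

Answer: (0,1) (0,3) (1,1) (2,1) (3,1) (4,1)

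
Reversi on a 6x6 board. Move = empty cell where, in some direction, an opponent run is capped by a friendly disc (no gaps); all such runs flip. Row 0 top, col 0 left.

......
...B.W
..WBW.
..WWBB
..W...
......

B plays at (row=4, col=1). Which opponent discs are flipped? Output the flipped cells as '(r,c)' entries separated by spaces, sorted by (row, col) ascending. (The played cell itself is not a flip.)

Dir NW: first cell '.' (not opp) -> no flip
Dir N: first cell '.' (not opp) -> no flip
Dir NE: opp run (3,2) capped by B -> flip
Dir W: first cell '.' (not opp) -> no flip
Dir E: opp run (4,2), next='.' -> no flip
Dir SW: first cell '.' (not opp) -> no flip
Dir S: first cell '.' (not opp) -> no flip
Dir SE: first cell '.' (not opp) -> no flip

Answer: (3,2)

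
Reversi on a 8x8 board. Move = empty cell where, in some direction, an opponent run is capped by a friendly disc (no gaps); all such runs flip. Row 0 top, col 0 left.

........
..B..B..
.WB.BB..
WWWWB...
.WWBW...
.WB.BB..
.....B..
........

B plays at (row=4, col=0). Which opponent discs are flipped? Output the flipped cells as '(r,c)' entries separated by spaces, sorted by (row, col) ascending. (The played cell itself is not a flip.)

Dir NW: edge -> no flip
Dir N: opp run (3,0), next='.' -> no flip
Dir NE: opp run (3,1) capped by B -> flip
Dir W: edge -> no flip
Dir E: opp run (4,1) (4,2) capped by B -> flip
Dir SW: edge -> no flip
Dir S: first cell '.' (not opp) -> no flip
Dir SE: opp run (5,1), next='.' -> no flip

Answer: (3,1) (4,1) (4,2)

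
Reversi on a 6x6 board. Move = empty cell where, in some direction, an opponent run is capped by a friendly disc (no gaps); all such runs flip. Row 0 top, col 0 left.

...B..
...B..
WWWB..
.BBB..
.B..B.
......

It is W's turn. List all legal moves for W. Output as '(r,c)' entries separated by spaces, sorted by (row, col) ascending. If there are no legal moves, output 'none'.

(0,2): no bracket -> illegal
(0,4): flips 1 -> legal
(1,2): no bracket -> illegal
(1,4): no bracket -> illegal
(2,4): flips 1 -> legal
(3,0): no bracket -> illegal
(3,4): no bracket -> illegal
(3,5): no bracket -> illegal
(4,0): flips 1 -> legal
(4,2): flips 2 -> legal
(4,3): flips 1 -> legal
(4,5): no bracket -> illegal
(5,0): no bracket -> illegal
(5,1): flips 2 -> legal
(5,2): no bracket -> illegal
(5,3): no bracket -> illegal
(5,4): no bracket -> illegal
(5,5): flips 2 -> legal

Answer: (0,4) (2,4) (4,0) (4,2) (4,3) (5,1) (5,5)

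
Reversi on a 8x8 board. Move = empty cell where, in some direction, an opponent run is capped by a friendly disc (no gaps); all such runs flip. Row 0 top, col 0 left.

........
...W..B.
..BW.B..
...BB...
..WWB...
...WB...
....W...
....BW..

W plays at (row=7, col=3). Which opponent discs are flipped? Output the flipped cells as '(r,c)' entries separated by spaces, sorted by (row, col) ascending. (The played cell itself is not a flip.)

Dir NW: first cell '.' (not opp) -> no flip
Dir N: first cell '.' (not opp) -> no flip
Dir NE: first cell 'W' (not opp) -> no flip
Dir W: first cell '.' (not opp) -> no flip
Dir E: opp run (7,4) capped by W -> flip
Dir SW: edge -> no flip
Dir S: edge -> no flip
Dir SE: edge -> no flip

Answer: (7,4)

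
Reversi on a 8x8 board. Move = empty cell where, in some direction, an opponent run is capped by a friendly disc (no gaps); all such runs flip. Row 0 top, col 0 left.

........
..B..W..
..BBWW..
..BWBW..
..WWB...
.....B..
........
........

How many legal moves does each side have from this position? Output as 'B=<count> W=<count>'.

Answer: B=8 W=9

Derivation:
-- B to move --
(0,4): no bracket -> illegal
(0,5): no bracket -> illegal
(0,6): no bracket -> illegal
(1,3): no bracket -> illegal
(1,4): flips 1 -> legal
(1,6): flips 1 -> legal
(2,6): flips 3 -> legal
(3,1): no bracket -> illegal
(3,6): flips 1 -> legal
(4,1): flips 2 -> legal
(4,5): no bracket -> illegal
(4,6): no bracket -> illegal
(5,1): no bracket -> illegal
(5,2): flips 2 -> legal
(5,3): flips 2 -> legal
(5,4): flips 1 -> legal
B mobility = 8
-- W to move --
(0,1): no bracket -> illegal
(0,2): flips 3 -> legal
(0,3): no bracket -> illegal
(1,1): flips 1 -> legal
(1,3): flips 1 -> legal
(1,4): no bracket -> illegal
(2,1): flips 3 -> legal
(3,1): flips 1 -> legal
(4,1): no bracket -> illegal
(4,5): flips 1 -> legal
(4,6): no bracket -> illegal
(5,3): flips 1 -> legal
(5,4): flips 2 -> legal
(5,6): no bracket -> illegal
(6,4): no bracket -> illegal
(6,5): no bracket -> illegal
(6,6): flips 2 -> legal
W mobility = 9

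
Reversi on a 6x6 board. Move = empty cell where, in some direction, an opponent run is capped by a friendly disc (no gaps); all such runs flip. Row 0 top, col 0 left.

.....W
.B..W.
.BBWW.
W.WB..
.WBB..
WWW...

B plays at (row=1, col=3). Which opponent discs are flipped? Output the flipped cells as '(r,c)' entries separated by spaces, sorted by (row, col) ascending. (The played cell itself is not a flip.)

Dir NW: first cell '.' (not opp) -> no flip
Dir N: first cell '.' (not opp) -> no flip
Dir NE: first cell '.' (not opp) -> no flip
Dir W: first cell '.' (not opp) -> no flip
Dir E: opp run (1,4), next='.' -> no flip
Dir SW: first cell 'B' (not opp) -> no flip
Dir S: opp run (2,3) capped by B -> flip
Dir SE: opp run (2,4), next='.' -> no flip

Answer: (2,3)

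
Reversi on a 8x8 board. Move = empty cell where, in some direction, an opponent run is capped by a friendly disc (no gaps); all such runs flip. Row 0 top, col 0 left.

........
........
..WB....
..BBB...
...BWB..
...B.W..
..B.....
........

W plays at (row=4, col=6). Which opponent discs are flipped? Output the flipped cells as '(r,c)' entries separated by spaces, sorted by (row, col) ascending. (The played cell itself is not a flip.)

Dir NW: first cell '.' (not opp) -> no flip
Dir N: first cell '.' (not opp) -> no flip
Dir NE: first cell '.' (not opp) -> no flip
Dir W: opp run (4,5) capped by W -> flip
Dir E: first cell '.' (not opp) -> no flip
Dir SW: first cell 'W' (not opp) -> no flip
Dir S: first cell '.' (not opp) -> no flip
Dir SE: first cell '.' (not opp) -> no flip

Answer: (4,5)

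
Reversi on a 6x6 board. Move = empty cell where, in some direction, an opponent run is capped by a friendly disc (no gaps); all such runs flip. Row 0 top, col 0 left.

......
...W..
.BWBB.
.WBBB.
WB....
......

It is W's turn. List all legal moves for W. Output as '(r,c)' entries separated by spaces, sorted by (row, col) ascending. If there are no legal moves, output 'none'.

(1,0): no bracket -> illegal
(1,1): flips 1 -> legal
(1,2): no bracket -> illegal
(1,4): no bracket -> illegal
(1,5): no bracket -> illegal
(2,0): flips 1 -> legal
(2,5): flips 2 -> legal
(3,0): no bracket -> illegal
(3,5): flips 4 -> legal
(4,2): flips 2 -> legal
(4,3): flips 2 -> legal
(4,4): flips 1 -> legal
(4,5): no bracket -> illegal
(5,0): no bracket -> illegal
(5,1): flips 1 -> legal
(5,2): no bracket -> illegal

Answer: (1,1) (2,0) (2,5) (3,5) (4,2) (4,3) (4,4) (5,1)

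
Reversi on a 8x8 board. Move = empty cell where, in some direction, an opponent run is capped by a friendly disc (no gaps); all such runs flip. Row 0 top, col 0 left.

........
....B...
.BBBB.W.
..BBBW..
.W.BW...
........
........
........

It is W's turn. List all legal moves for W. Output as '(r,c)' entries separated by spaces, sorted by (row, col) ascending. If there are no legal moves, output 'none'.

(0,3): no bracket -> illegal
(0,4): flips 3 -> legal
(0,5): flips 3 -> legal
(1,0): no bracket -> illegal
(1,1): flips 2 -> legal
(1,2): no bracket -> illegal
(1,3): flips 1 -> legal
(1,5): no bracket -> illegal
(2,0): no bracket -> illegal
(2,5): no bracket -> illegal
(3,0): no bracket -> illegal
(3,1): flips 3 -> legal
(4,2): flips 1 -> legal
(4,5): no bracket -> illegal
(5,2): no bracket -> illegal
(5,3): no bracket -> illegal
(5,4): no bracket -> illegal

Answer: (0,4) (0,5) (1,1) (1,3) (3,1) (4,2)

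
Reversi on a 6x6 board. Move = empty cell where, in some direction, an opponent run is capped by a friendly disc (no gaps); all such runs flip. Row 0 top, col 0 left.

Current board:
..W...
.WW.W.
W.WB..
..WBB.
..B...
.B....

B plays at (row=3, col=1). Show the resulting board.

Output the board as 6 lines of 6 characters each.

Answer: ..W...
.WW.W.
W.WB..
.BBBB.
..B...
.B....

Derivation:
Place B at (3,1); scan 8 dirs for brackets.
Dir NW: opp run (2,0), next=edge -> no flip
Dir N: first cell '.' (not opp) -> no flip
Dir NE: opp run (2,2), next='.' -> no flip
Dir W: first cell '.' (not opp) -> no flip
Dir E: opp run (3,2) capped by B -> flip
Dir SW: first cell '.' (not opp) -> no flip
Dir S: first cell '.' (not opp) -> no flip
Dir SE: first cell 'B' (not opp) -> no flip
All flips: (3,2)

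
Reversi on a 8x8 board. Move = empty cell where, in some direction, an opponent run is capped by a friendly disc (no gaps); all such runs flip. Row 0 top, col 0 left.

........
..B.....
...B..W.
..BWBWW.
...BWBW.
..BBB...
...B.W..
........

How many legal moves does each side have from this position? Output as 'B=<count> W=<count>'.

-- B to move --
(1,5): no bracket -> illegal
(1,6): no bracket -> illegal
(1,7): flips 3 -> legal
(2,2): no bracket -> illegal
(2,4): no bracket -> illegal
(2,5): flips 1 -> legal
(2,7): flips 1 -> legal
(3,7): flips 2 -> legal
(4,2): no bracket -> illegal
(4,7): flips 1 -> legal
(5,5): no bracket -> illegal
(5,6): no bracket -> illegal
(5,7): no bracket -> illegal
(6,4): no bracket -> illegal
(6,6): no bracket -> illegal
(7,4): no bracket -> illegal
(7,5): no bracket -> illegal
(7,6): flips 1 -> legal
B mobility = 6
-- W to move --
(0,1): no bracket -> illegal
(0,2): no bracket -> illegal
(0,3): no bracket -> illegal
(1,1): no bracket -> illegal
(1,3): flips 1 -> legal
(1,4): no bracket -> illegal
(2,1): flips 3 -> legal
(2,2): no bracket -> illegal
(2,4): flips 1 -> legal
(2,5): no bracket -> illegal
(3,1): flips 1 -> legal
(4,1): no bracket -> illegal
(4,2): flips 1 -> legal
(5,1): no bracket -> illegal
(5,5): flips 1 -> legal
(5,6): no bracket -> illegal
(6,1): no bracket -> illegal
(6,2): flips 1 -> legal
(6,4): flips 1 -> legal
(7,2): flips 3 -> legal
(7,3): flips 3 -> legal
(7,4): no bracket -> illegal
W mobility = 10

Answer: B=6 W=10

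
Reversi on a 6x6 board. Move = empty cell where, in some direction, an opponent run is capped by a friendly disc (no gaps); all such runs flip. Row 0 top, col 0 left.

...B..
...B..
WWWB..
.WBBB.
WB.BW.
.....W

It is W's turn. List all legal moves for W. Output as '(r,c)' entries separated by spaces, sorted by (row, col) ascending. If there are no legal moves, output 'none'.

Answer: (0,4) (2,4) (3,5) (4,2) (5,1) (5,4)

Derivation:
(0,2): no bracket -> illegal
(0,4): flips 1 -> legal
(1,2): no bracket -> illegal
(1,4): no bracket -> illegal
(2,4): flips 2 -> legal
(2,5): no bracket -> illegal
(3,0): no bracket -> illegal
(3,5): flips 3 -> legal
(4,2): flips 3 -> legal
(4,5): no bracket -> illegal
(5,0): no bracket -> illegal
(5,1): flips 1 -> legal
(5,2): no bracket -> illegal
(5,3): no bracket -> illegal
(5,4): flips 2 -> legal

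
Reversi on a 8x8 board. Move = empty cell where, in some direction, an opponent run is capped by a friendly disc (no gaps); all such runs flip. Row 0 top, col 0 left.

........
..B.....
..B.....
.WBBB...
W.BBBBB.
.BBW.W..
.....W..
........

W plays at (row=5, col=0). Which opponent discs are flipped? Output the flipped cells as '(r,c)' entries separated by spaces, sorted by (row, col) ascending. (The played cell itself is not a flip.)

Dir NW: edge -> no flip
Dir N: first cell 'W' (not opp) -> no flip
Dir NE: first cell '.' (not opp) -> no flip
Dir W: edge -> no flip
Dir E: opp run (5,1) (5,2) capped by W -> flip
Dir SW: edge -> no flip
Dir S: first cell '.' (not opp) -> no flip
Dir SE: first cell '.' (not opp) -> no flip

Answer: (5,1) (5,2)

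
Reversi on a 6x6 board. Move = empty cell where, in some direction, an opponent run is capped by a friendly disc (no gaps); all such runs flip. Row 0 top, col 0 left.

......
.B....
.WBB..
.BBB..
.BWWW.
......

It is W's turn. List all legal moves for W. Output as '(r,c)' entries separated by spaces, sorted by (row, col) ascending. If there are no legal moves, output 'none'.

(0,0): flips 3 -> legal
(0,1): flips 1 -> legal
(0,2): no bracket -> illegal
(1,0): no bracket -> illegal
(1,2): flips 2 -> legal
(1,3): flips 2 -> legal
(1,4): no bracket -> illegal
(2,0): flips 1 -> legal
(2,4): flips 3 -> legal
(3,0): no bracket -> illegal
(3,4): no bracket -> illegal
(4,0): flips 1 -> legal
(5,0): no bracket -> illegal
(5,1): flips 2 -> legal
(5,2): no bracket -> illegal

Answer: (0,0) (0,1) (1,2) (1,3) (2,0) (2,4) (4,0) (5,1)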